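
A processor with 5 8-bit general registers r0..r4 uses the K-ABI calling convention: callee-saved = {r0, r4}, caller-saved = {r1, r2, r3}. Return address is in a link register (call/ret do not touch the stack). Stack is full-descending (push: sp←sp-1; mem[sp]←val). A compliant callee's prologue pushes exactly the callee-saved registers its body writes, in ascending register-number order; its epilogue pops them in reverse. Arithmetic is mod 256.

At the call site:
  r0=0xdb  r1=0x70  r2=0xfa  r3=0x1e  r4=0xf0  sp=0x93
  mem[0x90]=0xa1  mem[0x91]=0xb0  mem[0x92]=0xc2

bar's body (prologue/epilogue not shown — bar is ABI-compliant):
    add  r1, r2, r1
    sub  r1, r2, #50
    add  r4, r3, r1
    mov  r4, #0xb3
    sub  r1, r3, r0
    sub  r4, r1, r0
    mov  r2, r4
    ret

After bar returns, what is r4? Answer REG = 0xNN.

REG = 0xf0

prologue: push r4 -> mem[0x92]=0xf0, sp=0x92
body[0] add  r1, r2, r1 -> r1=0x6a
body[1] sub  r1, r2, #50 -> r1=0xc8
body[2] add  r4, r3, r1 -> r4=0xe6
body[3] mov  r4, #0xb3 -> r4=0xb3
body[4] sub  r1, r3, r0 -> r1=0x43
body[5] sub  r4, r1, r0 -> r4=0x68
body[6] mov  r2, r4 -> r2=0x68
epilogue: pop r4=0xf0, sp=0x93
r4 is callee-saved -> restored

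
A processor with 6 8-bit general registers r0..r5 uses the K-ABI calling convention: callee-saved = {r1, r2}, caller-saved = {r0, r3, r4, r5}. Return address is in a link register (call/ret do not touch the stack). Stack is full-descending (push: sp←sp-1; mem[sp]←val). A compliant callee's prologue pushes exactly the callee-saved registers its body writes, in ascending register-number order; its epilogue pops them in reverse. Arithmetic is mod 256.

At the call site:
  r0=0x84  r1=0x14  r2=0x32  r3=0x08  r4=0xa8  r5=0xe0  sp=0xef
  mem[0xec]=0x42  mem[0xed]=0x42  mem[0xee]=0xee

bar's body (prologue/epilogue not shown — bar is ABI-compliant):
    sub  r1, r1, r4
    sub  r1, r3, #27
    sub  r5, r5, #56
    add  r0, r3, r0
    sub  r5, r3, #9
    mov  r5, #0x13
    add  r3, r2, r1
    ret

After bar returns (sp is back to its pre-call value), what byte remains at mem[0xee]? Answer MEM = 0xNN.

MEM = 0x14

prologue: push r1 → mem[0xee]=0x14, sp=0xee
body[0] sub  r1, r1, r4 → r1=0x6c
body[1] sub  r1, r3, #27 → r1=0xed
body[2] sub  r5, r5, #56 → r5=0xa8
body[3] add  r0, r3, r0 → r0=0x8c
body[4] sub  r5, r3, #9 → r5=0xff
body[5] mov  r5, #0x13 → r5=0x13
body[6] add  r3, r2, r1 → r3=0x1f
epilogue: pop r1=0x14, sp=0xef
prologue pushed ['r1'] at ['0xee']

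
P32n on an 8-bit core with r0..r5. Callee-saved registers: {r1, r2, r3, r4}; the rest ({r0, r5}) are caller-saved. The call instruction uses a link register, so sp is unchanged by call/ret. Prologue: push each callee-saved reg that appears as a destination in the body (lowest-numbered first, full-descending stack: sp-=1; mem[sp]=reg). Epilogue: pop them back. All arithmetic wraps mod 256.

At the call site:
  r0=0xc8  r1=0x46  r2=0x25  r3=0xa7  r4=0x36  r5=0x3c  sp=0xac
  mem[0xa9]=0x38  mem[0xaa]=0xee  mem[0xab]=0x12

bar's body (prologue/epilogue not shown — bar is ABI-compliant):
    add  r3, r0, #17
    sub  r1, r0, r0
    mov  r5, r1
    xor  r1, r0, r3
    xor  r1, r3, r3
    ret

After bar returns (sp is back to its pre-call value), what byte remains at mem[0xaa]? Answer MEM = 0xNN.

prologue: push r1 -> mem[0xab]=0x46, sp=0xab
prologue: push r3 -> mem[0xaa]=0xa7, sp=0xaa
body[0] add  r3, r0, #17 -> r3=0xd9
body[1] sub  r1, r0, r0 -> r1=0x00
body[2] mov  r5, r1 -> r5=0x00
body[3] xor  r1, r0, r3 -> r1=0x11
body[4] xor  r1, r3, r3 -> r1=0x00
epilogue: pop r3=0xa7, sp=0xab
epilogue: pop r1=0x46, sp=0xac
prologue pushed ['r1', 'r3'] at ['0xab', '0xaa']

MEM = 0xa7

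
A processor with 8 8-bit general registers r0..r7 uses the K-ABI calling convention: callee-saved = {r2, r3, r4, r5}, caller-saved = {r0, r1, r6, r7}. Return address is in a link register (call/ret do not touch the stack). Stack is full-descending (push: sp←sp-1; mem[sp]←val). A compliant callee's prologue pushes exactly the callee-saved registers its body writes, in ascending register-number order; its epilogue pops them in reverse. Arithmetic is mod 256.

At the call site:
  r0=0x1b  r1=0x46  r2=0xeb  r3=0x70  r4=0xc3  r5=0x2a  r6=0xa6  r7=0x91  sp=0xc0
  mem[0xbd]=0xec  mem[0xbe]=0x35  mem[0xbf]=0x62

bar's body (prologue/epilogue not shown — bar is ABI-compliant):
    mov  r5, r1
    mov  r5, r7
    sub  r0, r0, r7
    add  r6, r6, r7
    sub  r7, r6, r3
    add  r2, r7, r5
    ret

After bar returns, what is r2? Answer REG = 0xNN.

prologue: push r2 → mem[0xbf]=0xeb, sp=0xbf
prologue: push r5 → mem[0xbe]=0x2a, sp=0xbe
body[0] mov  r5, r1 → r5=0x46
body[1] mov  r5, r7 → r5=0x91
body[2] sub  r0, r0, r7 → r0=0x8a
body[3] add  r6, r6, r7 → r6=0x37
body[4] sub  r7, r6, r3 → r7=0xc7
body[5] add  r2, r7, r5 → r2=0x58
epilogue: pop r5=0x2a, sp=0xbf
epilogue: pop r2=0xeb, sp=0xc0
r2 is callee-saved → restored

REG = 0xeb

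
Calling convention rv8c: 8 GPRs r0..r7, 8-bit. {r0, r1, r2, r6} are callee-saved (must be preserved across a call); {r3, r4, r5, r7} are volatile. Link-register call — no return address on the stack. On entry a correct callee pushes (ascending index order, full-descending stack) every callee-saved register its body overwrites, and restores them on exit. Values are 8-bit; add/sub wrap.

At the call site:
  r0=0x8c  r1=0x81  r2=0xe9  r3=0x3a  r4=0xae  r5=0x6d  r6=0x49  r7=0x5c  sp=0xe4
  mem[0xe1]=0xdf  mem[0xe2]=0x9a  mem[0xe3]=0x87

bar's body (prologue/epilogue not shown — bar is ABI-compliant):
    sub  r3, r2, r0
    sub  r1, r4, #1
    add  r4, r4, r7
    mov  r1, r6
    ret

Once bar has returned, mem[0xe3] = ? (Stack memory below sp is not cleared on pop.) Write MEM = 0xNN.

prologue: push r1 → mem[0xe3]=0x81, sp=0xe3
body[0] sub  r3, r2, r0 → r3=0x5d
body[1] sub  r1, r4, #1 → r1=0xad
body[2] add  r4, r4, r7 → r4=0x0a
body[3] mov  r1, r6 → r1=0x49
epilogue: pop r1=0x81, sp=0xe4
prologue pushed ['r1'] at ['0xe3']

MEM = 0x81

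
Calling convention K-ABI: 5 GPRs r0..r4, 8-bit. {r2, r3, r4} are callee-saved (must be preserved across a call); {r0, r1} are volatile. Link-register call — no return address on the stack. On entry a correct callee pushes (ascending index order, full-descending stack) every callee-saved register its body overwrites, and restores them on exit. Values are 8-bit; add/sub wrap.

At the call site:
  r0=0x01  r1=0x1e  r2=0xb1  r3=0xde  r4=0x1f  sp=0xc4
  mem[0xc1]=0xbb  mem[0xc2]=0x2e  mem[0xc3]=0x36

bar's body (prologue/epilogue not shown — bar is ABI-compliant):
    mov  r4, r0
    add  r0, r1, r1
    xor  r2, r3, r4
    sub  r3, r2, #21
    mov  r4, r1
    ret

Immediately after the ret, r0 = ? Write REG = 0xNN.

prologue: push r2 → mem[0xc3]=0xb1, sp=0xc3
prologue: push r3 → mem[0xc2]=0xde, sp=0xc2
prologue: push r4 → mem[0xc1]=0x1f, sp=0xc1
body[0] mov  r4, r0 → r4=0x01
body[1] add  r0, r1, r1 → r0=0x3c
body[2] xor  r2, r3, r4 → r2=0xdf
body[3] sub  r3, r2, #21 → r3=0xca
body[4] mov  r4, r1 → r4=0x1e
epilogue: pop r4=0x1f, sp=0xc2
epilogue: pop r3=0xde, sp=0xc3
epilogue: pop r2=0xb1, sp=0xc4
r0 is caller-saved → body value

REG = 0x3c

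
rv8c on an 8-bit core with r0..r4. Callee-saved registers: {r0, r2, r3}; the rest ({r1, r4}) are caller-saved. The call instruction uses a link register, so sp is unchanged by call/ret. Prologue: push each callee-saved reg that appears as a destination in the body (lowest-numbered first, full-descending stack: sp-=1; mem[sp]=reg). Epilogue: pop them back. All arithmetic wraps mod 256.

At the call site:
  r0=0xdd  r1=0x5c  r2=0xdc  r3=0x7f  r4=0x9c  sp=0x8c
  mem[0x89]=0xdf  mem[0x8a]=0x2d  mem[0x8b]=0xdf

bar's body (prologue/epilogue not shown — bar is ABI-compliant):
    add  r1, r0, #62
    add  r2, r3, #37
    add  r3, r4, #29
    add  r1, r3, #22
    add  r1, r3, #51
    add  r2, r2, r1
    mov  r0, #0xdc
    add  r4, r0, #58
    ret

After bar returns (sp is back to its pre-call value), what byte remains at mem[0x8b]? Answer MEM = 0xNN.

prologue: push r0 → mem[0x8b]=0xdd, sp=0x8b
prologue: push r2 → mem[0x8a]=0xdc, sp=0x8a
prologue: push r3 → mem[0x89]=0x7f, sp=0x89
body[0] add  r1, r0, #62 → r1=0x1b
body[1] add  r2, r3, #37 → r2=0xa4
body[2] add  r3, r4, #29 → r3=0xb9
body[3] add  r1, r3, #22 → r1=0xcf
body[4] add  r1, r3, #51 → r1=0xec
body[5] add  r2, r2, r1 → r2=0x90
body[6] mov  r0, #0xdc → r0=0xdc
body[7] add  r4, r0, #58 → r4=0x16
epilogue: pop r3=0x7f, sp=0x8a
epilogue: pop r2=0xdc, sp=0x8b
epilogue: pop r0=0xdd, sp=0x8c
prologue pushed ['r0', 'r2', 'r3'] at ['0x8b', '0x8a', '0x89']

MEM = 0xdd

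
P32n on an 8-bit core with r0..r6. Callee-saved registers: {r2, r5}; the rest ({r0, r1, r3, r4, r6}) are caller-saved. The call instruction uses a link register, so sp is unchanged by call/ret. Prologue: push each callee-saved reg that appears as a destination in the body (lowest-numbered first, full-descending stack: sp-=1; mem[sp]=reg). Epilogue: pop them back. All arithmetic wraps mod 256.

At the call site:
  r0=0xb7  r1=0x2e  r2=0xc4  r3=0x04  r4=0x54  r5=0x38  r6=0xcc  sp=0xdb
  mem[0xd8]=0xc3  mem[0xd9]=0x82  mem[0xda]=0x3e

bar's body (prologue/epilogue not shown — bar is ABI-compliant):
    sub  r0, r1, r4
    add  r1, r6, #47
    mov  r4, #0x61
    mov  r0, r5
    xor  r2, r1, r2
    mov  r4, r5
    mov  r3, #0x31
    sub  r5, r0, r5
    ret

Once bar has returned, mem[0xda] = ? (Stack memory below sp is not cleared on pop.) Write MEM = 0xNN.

MEM = 0xc4

prologue: push r2 → mem[0xda]=0xc4, sp=0xda
prologue: push r5 → mem[0xd9]=0x38, sp=0xd9
body[0] sub  r0, r1, r4 → r0=0xda
body[1] add  r1, r6, #47 → r1=0xfb
body[2] mov  r4, #0x61 → r4=0x61
body[3] mov  r0, r5 → r0=0x38
body[4] xor  r2, r1, r2 → r2=0x3f
body[5] mov  r4, r5 → r4=0x38
body[6] mov  r3, #0x31 → r3=0x31
body[7] sub  r5, r0, r5 → r5=0x00
epilogue: pop r5=0x38, sp=0xda
epilogue: pop r2=0xc4, sp=0xdb
prologue pushed ['r2', 'r5'] at ['0xda', '0xd9']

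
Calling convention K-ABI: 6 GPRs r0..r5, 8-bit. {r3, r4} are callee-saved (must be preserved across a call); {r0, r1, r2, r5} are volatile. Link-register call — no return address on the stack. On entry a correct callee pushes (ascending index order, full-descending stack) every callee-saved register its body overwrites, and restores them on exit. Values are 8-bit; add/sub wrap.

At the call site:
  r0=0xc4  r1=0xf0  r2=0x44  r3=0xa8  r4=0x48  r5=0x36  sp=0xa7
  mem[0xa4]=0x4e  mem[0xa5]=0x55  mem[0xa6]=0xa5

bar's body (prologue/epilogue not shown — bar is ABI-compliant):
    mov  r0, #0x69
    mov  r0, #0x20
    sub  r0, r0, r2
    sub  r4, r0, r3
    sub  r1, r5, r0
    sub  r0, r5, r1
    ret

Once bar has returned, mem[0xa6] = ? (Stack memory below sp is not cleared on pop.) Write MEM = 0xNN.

MEM = 0x48

prologue: push r4 → mem[0xa6]=0x48, sp=0xa6
body[0] mov  r0, #0x69 → r0=0x69
body[1] mov  r0, #0x20 → r0=0x20
body[2] sub  r0, r0, r2 → r0=0xdc
body[3] sub  r4, r0, r3 → r4=0x34
body[4] sub  r1, r5, r0 → r1=0x5a
body[5] sub  r0, r5, r1 → r0=0xdc
epilogue: pop r4=0x48, sp=0xa7
prologue pushed ['r4'] at ['0xa6']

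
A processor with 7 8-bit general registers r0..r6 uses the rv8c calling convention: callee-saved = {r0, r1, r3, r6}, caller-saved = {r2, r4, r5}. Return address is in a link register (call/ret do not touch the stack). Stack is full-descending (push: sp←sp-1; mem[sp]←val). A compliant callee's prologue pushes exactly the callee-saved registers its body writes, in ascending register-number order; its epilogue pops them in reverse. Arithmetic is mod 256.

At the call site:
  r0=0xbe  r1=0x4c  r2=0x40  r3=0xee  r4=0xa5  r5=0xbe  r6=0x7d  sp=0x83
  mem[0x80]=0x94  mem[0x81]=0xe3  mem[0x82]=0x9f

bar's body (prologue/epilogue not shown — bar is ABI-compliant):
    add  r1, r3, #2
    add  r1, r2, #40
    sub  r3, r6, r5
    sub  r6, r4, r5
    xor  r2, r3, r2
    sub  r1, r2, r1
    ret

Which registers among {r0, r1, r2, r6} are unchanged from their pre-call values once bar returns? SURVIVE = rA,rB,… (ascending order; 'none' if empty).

SURVIVE = r0,r1,r6

prologue: push r1 → mem[0x82]=0x4c, sp=0x82
prologue: push r3 → mem[0x81]=0xee, sp=0x81
prologue: push r6 → mem[0x80]=0x7d, sp=0x80
body[0] add  r1, r3, #2 → r1=0xf0
body[1] add  r1, r2, #40 → r1=0x68
body[2] sub  r3, r6, r5 → r3=0xbf
body[3] sub  r6, r4, r5 → r6=0xe7
body[4] xor  r2, r3, r2 → r2=0xff
body[5] sub  r1, r2, r1 → r1=0x97
epilogue: pop r6=0x7d, sp=0x81
epilogue: pop r3=0xee, sp=0x82
epilogue: pop r1=0x4c, sp=0x83
r0: callee-saved, written=False
r1: callee-saved, written=True
r2: caller-saved, written=True
r6: callee-saved, written=True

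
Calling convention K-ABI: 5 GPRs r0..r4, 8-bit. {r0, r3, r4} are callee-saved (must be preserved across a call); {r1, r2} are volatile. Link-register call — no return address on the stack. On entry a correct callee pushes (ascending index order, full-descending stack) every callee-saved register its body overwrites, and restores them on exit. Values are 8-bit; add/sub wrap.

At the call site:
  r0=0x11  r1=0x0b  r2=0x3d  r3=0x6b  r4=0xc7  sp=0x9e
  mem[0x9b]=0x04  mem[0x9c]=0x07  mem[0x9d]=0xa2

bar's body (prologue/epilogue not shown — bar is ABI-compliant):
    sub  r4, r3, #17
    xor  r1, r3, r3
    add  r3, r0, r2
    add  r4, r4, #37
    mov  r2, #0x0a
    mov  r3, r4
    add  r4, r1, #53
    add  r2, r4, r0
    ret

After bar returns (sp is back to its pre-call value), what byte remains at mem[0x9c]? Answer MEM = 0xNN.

prologue: push r3 → mem[0x9d]=0x6b, sp=0x9d
prologue: push r4 → mem[0x9c]=0xc7, sp=0x9c
body[0] sub  r4, r3, #17 → r4=0x5a
body[1] xor  r1, r3, r3 → r1=0x00
body[2] add  r3, r0, r2 → r3=0x4e
body[3] add  r4, r4, #37 → r4=0x7f
body[4] mov  r2, #0x0a → r2=0x0a
body[5] mov  r3, r4 → r3=0x7f
body[6] add  r4, r1, #53 → r4=0x35
body[7] add  r2, r4, r0 → r2=0x46
epilogue: pop r4=0xc7, sp=0x9d
epilogue: pop r3=0x6b, sp=0x9e
prologue pushed ['r3', 'r4'] at ['0x9d', '0x9c']

MEM = 0xc7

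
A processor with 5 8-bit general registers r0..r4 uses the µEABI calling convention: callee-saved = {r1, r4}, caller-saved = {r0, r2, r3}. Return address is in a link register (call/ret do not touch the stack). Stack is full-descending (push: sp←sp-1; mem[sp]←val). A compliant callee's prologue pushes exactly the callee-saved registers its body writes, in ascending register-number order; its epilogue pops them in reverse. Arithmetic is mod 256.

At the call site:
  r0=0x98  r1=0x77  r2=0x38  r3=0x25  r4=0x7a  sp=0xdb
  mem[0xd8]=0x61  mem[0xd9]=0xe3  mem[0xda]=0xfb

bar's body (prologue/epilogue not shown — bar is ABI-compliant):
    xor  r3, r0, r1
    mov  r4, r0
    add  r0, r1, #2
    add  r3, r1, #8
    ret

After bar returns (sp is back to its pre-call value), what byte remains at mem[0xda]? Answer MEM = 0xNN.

MEM = 0x7a

prologue: push r4 -> mem[0xda]=0x7a, sp=0xda
body[0] xor  r3, r0, r1 -> r3=0xef
body[1] mov  r4, r0 -> r4=0x98
body[2] add  r0, r1, #2 -> r0=0x79
body[3] add  r3, r1, #8 -> r3=0x7f
epilogue: pop r4=0x7a, sp=0xdb
prologue pushed ['r4'] at ['0xda']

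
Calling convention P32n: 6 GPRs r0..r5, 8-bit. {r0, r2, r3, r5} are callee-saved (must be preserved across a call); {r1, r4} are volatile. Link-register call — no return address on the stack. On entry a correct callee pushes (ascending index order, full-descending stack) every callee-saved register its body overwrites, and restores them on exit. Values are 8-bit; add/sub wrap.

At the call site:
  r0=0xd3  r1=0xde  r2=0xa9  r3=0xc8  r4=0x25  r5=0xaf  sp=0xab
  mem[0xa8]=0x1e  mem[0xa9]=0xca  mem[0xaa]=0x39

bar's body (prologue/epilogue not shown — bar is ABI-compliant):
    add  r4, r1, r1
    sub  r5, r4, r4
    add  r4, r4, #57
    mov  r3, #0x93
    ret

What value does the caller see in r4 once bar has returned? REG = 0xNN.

prologue: push r3 -> mem[0xaa]=0xc8, sp=0xaa
prologue: push r5 -> mem[0xa9]=0xaf, sp=0xa9
body[0] add  r4, r1, r1 -> r4=0xbc
body[1] sub  r5, r4, r4 -> r5=0x00
body[2] add  r4, r4, #57 -> r4=0xf5
body[3] mov  r3, #0x93 -> r3=0x93
epilogue: pop r5=0xaf, sp=0xaa
epilogue: pop r3=0xc8, sp=0xab
r4 is caller-saved -> body value

REG = 0xf5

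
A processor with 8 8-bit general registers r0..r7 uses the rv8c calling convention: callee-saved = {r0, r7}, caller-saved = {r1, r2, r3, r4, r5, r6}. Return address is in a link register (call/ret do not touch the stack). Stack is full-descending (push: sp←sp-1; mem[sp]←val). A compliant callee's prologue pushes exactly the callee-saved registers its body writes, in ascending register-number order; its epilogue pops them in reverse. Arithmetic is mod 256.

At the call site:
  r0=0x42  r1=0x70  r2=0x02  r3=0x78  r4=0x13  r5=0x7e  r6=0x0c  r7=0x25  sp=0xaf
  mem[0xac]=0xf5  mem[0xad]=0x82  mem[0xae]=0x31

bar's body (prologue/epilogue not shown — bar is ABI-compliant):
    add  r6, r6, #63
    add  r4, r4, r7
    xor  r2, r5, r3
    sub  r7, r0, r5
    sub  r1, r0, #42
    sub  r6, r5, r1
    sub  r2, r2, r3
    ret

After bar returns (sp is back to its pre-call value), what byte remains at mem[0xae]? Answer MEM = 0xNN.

prologue: push r7 → mem[0xae]=0x25, sp=0xae
body[0] add  r6, r6, #63 → r6=0x4b
body[1] add  r4, r4, r7 → r4=0x38
body[2] xor  r2, r5, r3 → r2=0x06
body[3] sub  r7, r0, r5 → r7=0xc4
body[4] sub  r1, r0, #42 → r1=0x18
body[5] sub  r6, r5, r1 → r6=0x66
body[6] sub  r2, r2, r3 → r2=0x8e
epilogue: pop r7=0x25, sp=0xaf
prologue pushed ['r7'] at ['0xae']

MEM = 0x25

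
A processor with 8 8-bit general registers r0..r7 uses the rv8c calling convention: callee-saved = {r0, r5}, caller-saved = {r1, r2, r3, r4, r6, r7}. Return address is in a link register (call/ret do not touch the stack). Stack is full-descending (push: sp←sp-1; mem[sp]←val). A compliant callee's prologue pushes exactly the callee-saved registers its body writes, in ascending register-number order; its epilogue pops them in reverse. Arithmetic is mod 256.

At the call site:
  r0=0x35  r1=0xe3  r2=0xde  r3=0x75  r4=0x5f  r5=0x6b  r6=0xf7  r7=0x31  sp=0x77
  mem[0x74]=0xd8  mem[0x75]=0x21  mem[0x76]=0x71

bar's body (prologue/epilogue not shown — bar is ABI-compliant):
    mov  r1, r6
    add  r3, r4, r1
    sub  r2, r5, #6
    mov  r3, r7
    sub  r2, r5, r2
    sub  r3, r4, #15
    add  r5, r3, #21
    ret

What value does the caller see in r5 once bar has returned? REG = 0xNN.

prologue: push r5 -> mem[0x76]=0x6b, sp=0x76
body[0] mov  r1, r6 -> r1=0xf7
body[1] add  r3, r4, r1 -> r3=0x56
body[2] sub  r2, r5, #6 -> r2=0x65
body[3] mov  r3, r7 -> r3=0x31
body[4] sub  r2, r5, r2 -> r2=0x06
body[5] sub  r3, r4, #15 -> r3=0x50
body[6] add  r5, r3, #21 -> r5=0x65
epilogue: pop r5=0x6b, sp=0x77
r5 is callee-saved -> restored

REG = 0x6b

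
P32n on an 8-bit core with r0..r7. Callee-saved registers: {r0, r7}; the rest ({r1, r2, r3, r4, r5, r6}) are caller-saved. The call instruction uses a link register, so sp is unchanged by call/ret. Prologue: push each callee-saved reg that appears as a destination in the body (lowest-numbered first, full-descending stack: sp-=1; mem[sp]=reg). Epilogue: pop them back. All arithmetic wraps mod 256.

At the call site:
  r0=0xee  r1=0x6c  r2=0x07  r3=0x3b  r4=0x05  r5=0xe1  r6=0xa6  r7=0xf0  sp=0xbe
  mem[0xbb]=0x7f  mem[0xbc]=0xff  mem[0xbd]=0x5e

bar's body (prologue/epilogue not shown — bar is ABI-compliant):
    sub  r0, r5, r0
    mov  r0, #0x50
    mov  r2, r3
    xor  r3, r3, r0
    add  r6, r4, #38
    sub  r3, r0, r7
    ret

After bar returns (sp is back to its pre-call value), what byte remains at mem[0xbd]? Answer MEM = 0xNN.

prologue: push r0 → mem[0xbd]=0xee, sp=0xbd
body[0] sub  r0, r5, r0 → r0=0xf3
body[1] mov  r0, #0x50 → r0=0x50
body[2] mov  r2, r3 → r2=0x3b
body[3] xor  r3, r3, r0 → r3=0x6b
body[4] add  r6, r4, #38 → r6=0x2b
body[5] sub  r3, r0, r7 → r3=0x60
epilogue: pop r0=0xee, sp=0xbe
prologue pushed ['r0'] at ['0xbd']

MEM = 0xee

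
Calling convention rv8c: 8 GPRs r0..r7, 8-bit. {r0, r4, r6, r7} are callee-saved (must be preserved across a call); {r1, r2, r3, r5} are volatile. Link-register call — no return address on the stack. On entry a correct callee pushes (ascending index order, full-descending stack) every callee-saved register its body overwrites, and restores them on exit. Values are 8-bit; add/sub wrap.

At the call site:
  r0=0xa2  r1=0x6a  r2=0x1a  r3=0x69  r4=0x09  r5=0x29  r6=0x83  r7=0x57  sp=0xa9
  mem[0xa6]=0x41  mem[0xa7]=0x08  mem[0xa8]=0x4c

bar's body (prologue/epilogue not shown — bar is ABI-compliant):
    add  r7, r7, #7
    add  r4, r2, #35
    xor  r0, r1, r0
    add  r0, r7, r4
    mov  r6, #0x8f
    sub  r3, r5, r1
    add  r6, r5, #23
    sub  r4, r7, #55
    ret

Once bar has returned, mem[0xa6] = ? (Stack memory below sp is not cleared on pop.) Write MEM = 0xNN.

MEM = 0x83

prologue: push r0 → mem[0xa8]=0xa2, sp=0xa8
prologue: push r4 → mem[0xa7]=0x09, sp=0xa7
prologue: push r6 → mem[0xa6]=0x83, sp=0xa6
prologue: push r7 → mem[0xa5]=0x57, sp=0xa5
body[0] add  r7, r7, #7 → r7=0x5e
body[1] add  r4, r2, #35 → r4=0x3d
body[2] xor  r0, r1, r0 → r0=0xc8
body[3] add  r0, r7, r4 → r0=0x9b
body[4] mov  r6, #0x8f → r6=0x8f
body[5] sub  r3, r5, r1 → r3=0xbf
body[6] add  r6, r5, #23 → r6=0x40
body[7] sub  r4, r7, #55 → r4=0x27
epilogue: pop r7=0x57, sp=0xa6
epilogue: pop r6=0x83, sp=0xa7
epilogue: pop r4=0x09, sp=0xa8
epilogue: pop r0=0xa2, sp=0xa9
prologue pushed ['r0', 'r4', 'r6', 'r7'] at ['0xa8', '0xa7', '0xa6', '0xa5']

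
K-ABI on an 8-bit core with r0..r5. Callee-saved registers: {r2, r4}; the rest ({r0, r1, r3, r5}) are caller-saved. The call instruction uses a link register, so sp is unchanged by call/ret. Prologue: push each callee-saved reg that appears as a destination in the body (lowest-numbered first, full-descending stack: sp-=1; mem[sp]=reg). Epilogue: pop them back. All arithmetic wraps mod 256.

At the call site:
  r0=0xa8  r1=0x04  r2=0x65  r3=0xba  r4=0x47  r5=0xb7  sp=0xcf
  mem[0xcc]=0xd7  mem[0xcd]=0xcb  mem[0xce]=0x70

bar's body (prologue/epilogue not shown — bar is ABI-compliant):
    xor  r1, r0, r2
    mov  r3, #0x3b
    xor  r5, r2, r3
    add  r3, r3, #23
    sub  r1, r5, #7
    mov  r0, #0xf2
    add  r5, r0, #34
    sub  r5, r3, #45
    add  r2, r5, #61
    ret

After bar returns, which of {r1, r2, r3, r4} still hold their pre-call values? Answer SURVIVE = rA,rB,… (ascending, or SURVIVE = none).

SURVIVE = r2,r4

prologue: push r2 -> mem[0xce]=0x65, sp=0xce
body[0] xor  r1, r0, r2 -> r1=0xcd
body[1] mov  r3, #0x3b -> r3=0x3b
body[2] xor  r5, r2, r3 -> r5=0x5e
body[3] add  r3, r3, #23 -> r3=0x52
body[4] sub  r1, r5, #7 -> r1=0x57
body[5] mov  r0, #0xf2 -> r0=0xf2
body[6] add  r5, r0, #34 -> r5=0x14
body[7] sub  r5, r3, #45 -> r5=0x25
body[8] add  r2, r5, #61 -> r2=0x62
epilogue: pop r2=0x65, sp=0xcf
r1: caller-saved, written=True
r2: callee-saved, written=True
r3: caller-saved, written=True
r4: callee-saved, written=False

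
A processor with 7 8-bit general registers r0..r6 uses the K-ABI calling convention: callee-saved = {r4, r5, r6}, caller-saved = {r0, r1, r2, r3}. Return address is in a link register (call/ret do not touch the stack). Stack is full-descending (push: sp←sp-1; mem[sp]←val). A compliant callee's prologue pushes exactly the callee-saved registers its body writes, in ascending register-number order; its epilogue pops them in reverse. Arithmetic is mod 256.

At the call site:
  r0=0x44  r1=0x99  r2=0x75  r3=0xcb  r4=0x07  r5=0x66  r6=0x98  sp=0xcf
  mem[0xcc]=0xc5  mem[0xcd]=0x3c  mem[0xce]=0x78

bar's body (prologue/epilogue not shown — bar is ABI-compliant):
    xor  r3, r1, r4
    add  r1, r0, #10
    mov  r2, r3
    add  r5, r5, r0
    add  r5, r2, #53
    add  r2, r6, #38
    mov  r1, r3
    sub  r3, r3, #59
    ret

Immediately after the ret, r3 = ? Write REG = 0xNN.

REG = 0x63

prologue: push r5 → mem[0xce]=0x66, sp=0xce
body[0] xor  r3, r1, r4 → r3=0x9e
body[1] add  r1, r0, #10 → r1=0x4e
body[2] mov  r2, r3 → r2=0x9e
body[3] add  r5, r5, r0 → r5=0xaa
body[4] add  r5, r2, #53 → r5=0xd3
body[5] add  r2, r6, #38 → r2=0xbe
body[6] mov  r1, r3 → r1=0x9e
body[7] sub  r3, r3, #59 → r3=0x63
epilogue: pop r5=0x66, sp=0xcf
r3 is caller-saved → body value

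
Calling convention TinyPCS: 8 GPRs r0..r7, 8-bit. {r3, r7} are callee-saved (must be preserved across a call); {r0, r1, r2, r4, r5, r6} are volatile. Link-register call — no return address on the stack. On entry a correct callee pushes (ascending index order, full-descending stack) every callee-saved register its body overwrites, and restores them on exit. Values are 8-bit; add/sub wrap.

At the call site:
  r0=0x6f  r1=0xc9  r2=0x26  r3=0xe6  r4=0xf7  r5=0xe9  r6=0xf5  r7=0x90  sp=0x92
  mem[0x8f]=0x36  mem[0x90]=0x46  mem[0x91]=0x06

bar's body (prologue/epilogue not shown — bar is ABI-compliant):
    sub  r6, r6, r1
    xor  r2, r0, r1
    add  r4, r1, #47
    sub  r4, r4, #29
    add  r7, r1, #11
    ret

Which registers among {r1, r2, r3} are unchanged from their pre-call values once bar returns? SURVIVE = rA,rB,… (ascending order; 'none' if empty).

prologue: push r7 → mem[0x91]=0x90, sp=0x91
body[0] sub  r6, r6, r1 → r6=0x2c
body[1] xor  r2, r0, r1 → r2=0xa6
body[2] add  r4, r1, #47 → r4=0xf8
body[3] sub  r4, r4, #29 → r4=0xdb
body[4] add  r7, r1, #11 → r7=0xd4
epilogue: pop r7=0x90, sp=0x92
r1: caller-saved, written=False
r2: caller-saved, written=True
r3: callee-saved, written=False

SURVIVE = r1,r3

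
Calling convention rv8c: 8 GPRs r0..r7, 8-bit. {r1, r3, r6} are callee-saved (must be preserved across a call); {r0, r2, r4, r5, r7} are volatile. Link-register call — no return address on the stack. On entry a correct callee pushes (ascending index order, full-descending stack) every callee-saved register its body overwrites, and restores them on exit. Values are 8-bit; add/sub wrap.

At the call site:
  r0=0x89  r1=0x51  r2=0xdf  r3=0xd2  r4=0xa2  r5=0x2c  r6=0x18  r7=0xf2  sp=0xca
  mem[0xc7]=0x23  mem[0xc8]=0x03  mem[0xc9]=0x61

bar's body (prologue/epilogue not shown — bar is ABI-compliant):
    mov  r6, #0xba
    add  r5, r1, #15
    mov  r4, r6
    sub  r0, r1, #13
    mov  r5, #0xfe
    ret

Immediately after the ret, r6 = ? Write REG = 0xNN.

prologue: push r6 -> mem[0xc9]=0x18, sp=0xc9
body[0] mov  r6, #0xba -> r6=0xba
body[1] add  r5, r1, #15 -> r5=0x60
body[2] mov  r4, r6 -> r4=0xba
body[3] sub  r0, r1, #13 -> r0=0x44
body[4] mov  r5, #0xfe -> r5=0xfe
epilogue: pop r6=0x18, sp=0xca
r6 is callee-saved -> restored

REG = 0x18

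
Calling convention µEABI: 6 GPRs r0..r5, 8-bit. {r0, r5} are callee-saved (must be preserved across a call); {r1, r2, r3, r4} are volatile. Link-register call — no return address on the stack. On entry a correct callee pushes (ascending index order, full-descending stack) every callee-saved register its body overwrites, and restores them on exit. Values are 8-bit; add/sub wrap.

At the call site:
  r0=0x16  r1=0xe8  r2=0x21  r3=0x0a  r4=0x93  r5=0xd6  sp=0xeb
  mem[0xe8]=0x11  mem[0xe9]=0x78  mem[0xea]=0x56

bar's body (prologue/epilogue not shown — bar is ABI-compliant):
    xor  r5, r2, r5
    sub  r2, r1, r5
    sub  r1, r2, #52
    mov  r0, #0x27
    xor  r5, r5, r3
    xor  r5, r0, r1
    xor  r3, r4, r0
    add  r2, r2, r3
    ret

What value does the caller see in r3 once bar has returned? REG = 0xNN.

REG = 0xb4

prologue: push r0 → mem[0xea]=0x16, sp=0xea
prologue: push r5 → mem[0xe9]=0xd6, sp=0xe9
body[0] xor  r5, r2, r5 → r5=0xf7
body[1] sub  r2, r1, r5 → r2=0xf1
body[2] sub  r1, r2, #52 → r1=0xbd
body[3] mov  r0, #0x27 → r0=0x27
body[4] xor  r5, r5, r3 → r5=0xfd
body[5] xor  r5, r0, r1 → r5=0x9a
body[6] xor  r3, r4, r0 → r3=0xb4
body[7] add  r2, r2, r3 → r2=0xa5
epilogue: pop r5=0xd6, sp=0xea
epilogue: pop r0=0x16, sp=0xeb
r3 is caller-saved → body value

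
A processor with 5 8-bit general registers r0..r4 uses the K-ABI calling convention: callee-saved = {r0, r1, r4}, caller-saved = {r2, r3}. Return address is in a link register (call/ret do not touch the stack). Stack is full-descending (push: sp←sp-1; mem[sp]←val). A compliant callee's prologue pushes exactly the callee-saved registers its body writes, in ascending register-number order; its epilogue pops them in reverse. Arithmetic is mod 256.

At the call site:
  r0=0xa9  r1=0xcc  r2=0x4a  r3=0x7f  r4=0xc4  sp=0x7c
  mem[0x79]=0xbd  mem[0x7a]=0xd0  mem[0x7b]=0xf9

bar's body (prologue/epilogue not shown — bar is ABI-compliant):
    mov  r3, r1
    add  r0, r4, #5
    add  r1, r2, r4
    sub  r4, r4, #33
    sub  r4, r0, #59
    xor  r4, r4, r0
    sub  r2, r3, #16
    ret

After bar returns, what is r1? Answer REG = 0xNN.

prologue: push r0 → mem[0x7b]=0xa9, sp=0x7b
prologue: push r1 → mem[0x7a]=0xcc, sp=0x7a
prologue: push r4 → mem[0x79]=0xc4, sp=0x79
body[0] mov  r3, r1 → r3=0xcc
body[1] add  r0, r4, #5 → r0=0xc9
body[2] add  r1, r2, r4 → r1=0x0e
body[3] sub  r4, r4, #33 → r4=0xa3
body[4] sub  r4, r0, #59 → r4=0x8e
body[5] xor  r4, r4, r0 → r4=0x47
body[6] sub  r2, r3, #16 → r2=0xbc
epilogue: pop r4=0xc4, sp=0x7a
epilogue: pop r1=0xcc, sp=0x7b
epilogue: pop r0=0xa9, sp=0x7c
r1 is callee-saved → restored

REG = 0xcc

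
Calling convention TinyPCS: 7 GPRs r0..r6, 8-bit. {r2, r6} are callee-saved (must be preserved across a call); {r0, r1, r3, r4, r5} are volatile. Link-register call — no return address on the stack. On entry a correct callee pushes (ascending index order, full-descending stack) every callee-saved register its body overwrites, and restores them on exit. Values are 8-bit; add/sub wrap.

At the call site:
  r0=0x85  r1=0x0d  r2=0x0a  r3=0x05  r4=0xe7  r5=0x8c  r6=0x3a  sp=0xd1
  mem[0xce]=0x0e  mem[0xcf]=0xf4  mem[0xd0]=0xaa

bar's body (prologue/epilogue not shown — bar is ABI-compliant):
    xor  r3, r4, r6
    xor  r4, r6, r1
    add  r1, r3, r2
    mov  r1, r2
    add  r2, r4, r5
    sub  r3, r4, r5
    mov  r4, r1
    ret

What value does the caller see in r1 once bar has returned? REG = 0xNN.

prologue: push r2 -> mem[0xd0]=0x0a, sp=0xd0
body[0] xor  r3, r4, r6 -> r3=0xdd
body[1] xor  r4, r6, r1 -> r4=0x37
body[2] add  r1, r3, r2 -> r1=0xe7
body[3] mov  r1, r2 -> r1=0x0a
body[4] add  r2, r4, r5 -> r2=0xc3
body[5] sub  r3, r4, r5 -> r3=0xab
body[6] mov  r4, r1 -> r4=0x0a
epilogue: pop r2=0x0a, sp=0xd1
r1 is caller-saved -> body value

REG = 0x0a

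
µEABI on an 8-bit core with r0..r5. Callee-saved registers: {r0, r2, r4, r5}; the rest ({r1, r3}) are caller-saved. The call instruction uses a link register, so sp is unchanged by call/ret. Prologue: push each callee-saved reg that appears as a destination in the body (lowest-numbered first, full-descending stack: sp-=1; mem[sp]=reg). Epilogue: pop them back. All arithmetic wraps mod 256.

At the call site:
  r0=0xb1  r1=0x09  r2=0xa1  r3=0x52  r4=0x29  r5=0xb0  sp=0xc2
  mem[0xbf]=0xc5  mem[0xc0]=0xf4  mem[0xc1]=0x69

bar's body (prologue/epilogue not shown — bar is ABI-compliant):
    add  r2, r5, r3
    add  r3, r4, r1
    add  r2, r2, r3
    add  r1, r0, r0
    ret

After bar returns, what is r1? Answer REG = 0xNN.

prologue: push r2 → mem[0xc1]=0xa1, sp=0xc1
body[0] add  r2, r5, r3 → r2=0x02
body[1] add  r3, r4, r1 → r3=0x32
body[2] add  r2, r2, r3 → r2=0x34
body[3] add  r1, r0, r0 → r1=0x62
epilogue: pop r2=0xa1, sp=0xc2
r1 is caller-saved → body value

REG = 0x62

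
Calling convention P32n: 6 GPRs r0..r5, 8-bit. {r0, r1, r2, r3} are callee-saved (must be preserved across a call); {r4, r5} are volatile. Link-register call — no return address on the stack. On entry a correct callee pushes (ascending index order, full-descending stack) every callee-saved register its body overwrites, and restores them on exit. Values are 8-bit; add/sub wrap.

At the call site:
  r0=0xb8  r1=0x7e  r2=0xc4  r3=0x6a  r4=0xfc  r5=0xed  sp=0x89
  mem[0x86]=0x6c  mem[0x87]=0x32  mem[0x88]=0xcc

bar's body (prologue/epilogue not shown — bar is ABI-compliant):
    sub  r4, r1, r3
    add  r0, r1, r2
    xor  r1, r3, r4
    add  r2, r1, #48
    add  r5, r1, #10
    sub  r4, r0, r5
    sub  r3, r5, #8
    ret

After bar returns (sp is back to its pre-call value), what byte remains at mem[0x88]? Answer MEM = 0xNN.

MEM = 0xb8

prologue: push r0 → mem[0x88]=0xb8, sp=0x88
prologue: push r1 → mem[0x87]=0x7e, sp=0x87
prologue: push r2 → mem[0x86]=0xc4, sp=0x86
prologue: push r3 → mem[0x85]=0x6a, sp=0x85
body[0] sub  r4, r1, r3 → r4=0x14
body[1] add  r0, r1, r2 → r0=0x42
body[2] xor  r1, r3, r4 → r1=0x7e
body[3] add  r2, r1, #48 → r2=0xae
body[4] add  r5, r1, #10 → r5=0x88
body[5] sub  r4, r0, r5 → r4=0xba
body[6] sub  r3, r5, #8 → r3=0x80
epilogue: pop r3=0x6a, sp=0x86
epilogue: pop r2=0xc4, sp=0x87
epilogue: pop r1=0x7e, sp=0x88
epilogue: pop r0=0xb8, sp=0x89
prologue pushed ['r0', 'r1', 'r2', 'r3'] at ['0x88', '0x87', '0x86', '0x85']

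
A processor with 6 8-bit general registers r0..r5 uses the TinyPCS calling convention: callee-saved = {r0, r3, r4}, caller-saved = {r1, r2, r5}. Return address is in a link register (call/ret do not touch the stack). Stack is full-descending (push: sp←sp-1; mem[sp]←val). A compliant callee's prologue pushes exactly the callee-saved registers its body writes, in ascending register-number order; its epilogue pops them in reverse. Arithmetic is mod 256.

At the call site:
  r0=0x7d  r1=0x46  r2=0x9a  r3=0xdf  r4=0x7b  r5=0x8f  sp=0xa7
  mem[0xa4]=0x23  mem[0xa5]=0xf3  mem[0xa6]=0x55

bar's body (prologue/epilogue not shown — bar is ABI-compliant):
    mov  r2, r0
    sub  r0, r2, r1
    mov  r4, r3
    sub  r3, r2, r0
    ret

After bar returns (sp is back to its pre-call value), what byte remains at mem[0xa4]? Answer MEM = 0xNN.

prologue: push r0 → mem[0xa6]=0x7d, sp=0xa6
prologue: push r3 → mem[0xa5]=0xdf, sp=0xa5
prologue: push r4 → mem[0xa4]=0x7b, sp=0xa4
body[0] mov  r2, r0 → r2=0x7d
body[1] sub  r0, r2, r1 → r0=0x37
body[2] mov  r4, r3 → r4=0xdf
body[3] sub  r3, r2, r0 → r3=0x46
epilogue: pop r4=0x7b, sp=0xa5
epilogue: pop r3=0xdf, sp=0xa6
epilogue: pop r0=0x7d, sp=0xa7
prologue pushed ['r0', 'r3', 'r4'] at ['0xa6', '0xa5', '0xa4']

MEM = 0x7b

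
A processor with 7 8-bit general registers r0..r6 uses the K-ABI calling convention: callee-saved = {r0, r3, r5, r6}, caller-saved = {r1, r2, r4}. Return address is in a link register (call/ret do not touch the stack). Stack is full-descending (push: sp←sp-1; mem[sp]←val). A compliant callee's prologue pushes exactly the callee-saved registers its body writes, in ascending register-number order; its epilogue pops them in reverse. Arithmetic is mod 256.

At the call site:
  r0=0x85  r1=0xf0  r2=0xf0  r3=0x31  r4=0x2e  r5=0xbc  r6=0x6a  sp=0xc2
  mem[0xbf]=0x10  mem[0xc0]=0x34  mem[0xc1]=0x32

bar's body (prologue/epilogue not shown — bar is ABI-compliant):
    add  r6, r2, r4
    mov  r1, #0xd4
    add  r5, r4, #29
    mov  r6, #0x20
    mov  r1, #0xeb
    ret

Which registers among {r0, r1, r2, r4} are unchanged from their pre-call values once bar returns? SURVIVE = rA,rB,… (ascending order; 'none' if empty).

SURVIVE = r0,r2,r4

prologue: push r5 → mem[0xc1]=0xbc, sp=0xc1
prologue: push r6 → mem[0xc0]=0x6a, sp=0xc0
body[0] add  r6, r2, r4 → r6=0x1e
body[1] mov  r1, #0xd4 → r1=0xd4
body[2] add  r5, r4, #29 → r5=0x4b
body[3] mov  r6, #0x20 → r6=0x20
body[4] mov  r1, #0xeb → r1=0xeb
epilogue: pop r6=0x6a, sp=0xc1
epilogue: pop r5=0xbc, sp=0xc2
r0: callee-saved, written=False
r1: caller-saved, written=True
r2: caller-saved, written=False
r4: caller-saved, written=False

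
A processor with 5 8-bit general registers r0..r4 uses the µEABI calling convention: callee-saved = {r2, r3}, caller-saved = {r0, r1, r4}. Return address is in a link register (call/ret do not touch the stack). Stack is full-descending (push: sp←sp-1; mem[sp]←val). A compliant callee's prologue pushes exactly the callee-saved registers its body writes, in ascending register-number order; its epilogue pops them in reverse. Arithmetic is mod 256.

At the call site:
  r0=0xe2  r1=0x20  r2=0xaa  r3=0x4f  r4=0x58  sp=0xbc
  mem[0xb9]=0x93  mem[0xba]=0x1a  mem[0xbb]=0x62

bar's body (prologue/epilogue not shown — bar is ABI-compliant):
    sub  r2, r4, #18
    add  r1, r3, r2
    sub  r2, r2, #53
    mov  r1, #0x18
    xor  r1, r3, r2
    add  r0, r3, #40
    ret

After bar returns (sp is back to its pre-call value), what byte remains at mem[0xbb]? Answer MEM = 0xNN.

prologue: push r2 → mem[0xbb]=0xaa, sp=0xbb
body[0] sub  r2, r4, #18 → r2=0x46
body[1] add  r1, r3, r2 → r1=0x95
body[2] sub  r2, r2, #53 → r2=0x11
body[3] mov  r1, #0x18 → r1=0x18
body[4] xor  r1, r3, r2 → r1=0x5e
body[5] add  r0, r3, #40 → r0=0x77
epilogue: pop r2=0xaa, sp=0xbc
prologue pushed ['r2'] at ['0xbb']

MEM = 0xaa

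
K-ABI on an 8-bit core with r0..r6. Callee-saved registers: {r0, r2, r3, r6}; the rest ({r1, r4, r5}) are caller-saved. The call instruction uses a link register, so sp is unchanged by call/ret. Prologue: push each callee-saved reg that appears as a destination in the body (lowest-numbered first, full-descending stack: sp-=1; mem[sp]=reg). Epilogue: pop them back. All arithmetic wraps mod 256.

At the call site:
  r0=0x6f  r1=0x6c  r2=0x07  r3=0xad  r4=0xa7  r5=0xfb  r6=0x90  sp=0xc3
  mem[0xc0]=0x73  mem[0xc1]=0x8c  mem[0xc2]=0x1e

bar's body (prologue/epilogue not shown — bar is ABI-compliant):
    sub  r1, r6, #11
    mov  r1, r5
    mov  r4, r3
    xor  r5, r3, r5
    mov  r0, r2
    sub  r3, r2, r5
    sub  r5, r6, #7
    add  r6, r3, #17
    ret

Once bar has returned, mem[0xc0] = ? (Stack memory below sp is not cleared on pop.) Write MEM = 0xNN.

prologue: push r0 -> mem[0xc2]=0x6f, sp=0xc2
prologue: push r3 -> mem[0xc1]=0xad, sp=0xc1
prologue: push r6 -> mem[0xc0]=0x90, sp=0xc0
body[0] sub  r1, r6, #11 -> r1=0x85
body[1] mov  r1, r5 -> r1=0xfb
body[2] mov  r4, r3 -> r4=0xad
body[3] xor  r5, r3, r5 -> r5=0x56
body[4] mov  r0, r2 -> r0=0x07
body[5] sub  r3, r2, r5 -> r3=0xb1
body[6] sub  r5, r6, #7 -> r5=0x89
body[7] add  r6, r3, #17 -> r6=0xc2
epilogue: pop r6=0x90, sp=0xc1
epilogue: pop r3=0xad, sp=0xc2
epilogue: pop r0=0x6f, sp=0xc3
prologue pushed ['r0', 'r3', 'r6'] at ['0xc2', '0xc1', '0xc0']

MEM = 0x90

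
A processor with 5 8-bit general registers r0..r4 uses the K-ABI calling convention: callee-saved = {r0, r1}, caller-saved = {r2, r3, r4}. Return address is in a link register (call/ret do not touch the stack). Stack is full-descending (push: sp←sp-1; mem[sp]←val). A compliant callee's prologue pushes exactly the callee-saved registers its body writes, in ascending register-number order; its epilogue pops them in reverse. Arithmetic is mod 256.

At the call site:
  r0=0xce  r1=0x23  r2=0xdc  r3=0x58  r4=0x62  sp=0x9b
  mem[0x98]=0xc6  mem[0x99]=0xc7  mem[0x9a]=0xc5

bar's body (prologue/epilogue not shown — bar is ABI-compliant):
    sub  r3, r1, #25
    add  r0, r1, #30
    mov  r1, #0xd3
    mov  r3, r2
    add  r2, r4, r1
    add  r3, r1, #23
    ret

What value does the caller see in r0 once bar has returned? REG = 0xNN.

REG = 0xce

prologue: push r0 → mem[0x9a]=0xce, sp=0x9a
prologue: push r1 → mem[0x99]=0x23, sp=0x99
body[0] sub  r3, r1, #25 → r3=0x0a
body[1] add  r0, r1, #30 → r0=0x41
body[2] mov  r1, #0xd3 → r1=0xd3
body[3] mov  r3, r2 → r3=0xdc
body[4] add  r2, r4, r1 → r2=0x35
body[5] add  r3, r1, #23 → r3=0xea
epilogue: pop r1=0x23, sp=0x9a
epilogue: pop r0=0xce, sp=0x9b
r0 is callee-saved → restored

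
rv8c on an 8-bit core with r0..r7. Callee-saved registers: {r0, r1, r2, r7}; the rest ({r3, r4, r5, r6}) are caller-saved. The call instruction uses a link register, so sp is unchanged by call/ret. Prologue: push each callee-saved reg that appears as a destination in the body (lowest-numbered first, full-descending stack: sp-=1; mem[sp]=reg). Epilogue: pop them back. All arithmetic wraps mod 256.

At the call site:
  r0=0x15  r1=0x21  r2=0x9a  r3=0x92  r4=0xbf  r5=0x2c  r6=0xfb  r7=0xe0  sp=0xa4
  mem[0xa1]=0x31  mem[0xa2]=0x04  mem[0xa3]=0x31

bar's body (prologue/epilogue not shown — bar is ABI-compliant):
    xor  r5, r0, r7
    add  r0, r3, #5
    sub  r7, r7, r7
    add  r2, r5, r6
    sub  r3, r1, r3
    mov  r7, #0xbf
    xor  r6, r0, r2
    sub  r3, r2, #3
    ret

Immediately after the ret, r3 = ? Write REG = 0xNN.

prologue: push r0 → mem[0xa3]=0x15, sp=0xa3
prologue: push r2 → mem[0xa2]=0x9a, sp=0xa2
prologue: push r7 → mem[0xa1]=0xe0, sp=0xa1
body[0] xor  r5, r0, r7 → r5=0xf5
body[1] add  r0, r3, #5 → r0=0x97
body[2] sub  r7, r7, r7 → r7=0x00
body[3] add  r2, r5, r6 → r2=0xf0
body[4] sub  r3, r1, r3 → r3=0x8f
body[5] mov  r7, #0xbf → r7=0xbf
body[6] xor  r6, r0, r2 → r6=0x67
body[7] sub  r3, r2, #3 → r3=0xed
epilogue: pop r7=0xe0, sp=0xa2
epilogue: pop r2=0x9a, sp=0xa3
epilogue: pop r0=0x15, sp=0xa4
r3 is caller-saved → body value

REG = 0xed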